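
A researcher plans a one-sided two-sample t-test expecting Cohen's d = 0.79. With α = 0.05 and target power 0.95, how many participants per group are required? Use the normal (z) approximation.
n = 35 per group

Sample size formula (two-sample t-test, normal approximation):
n = 2 · ((z_α + z_β) / d)²

z_α = 1.645 (for α = 0.05, one-sided)
z_β = 1.645 (for power = 0.95)
d = 0.79

n = 2 · ((1.645 + 1.645) / 0.79)²
n = 2 · (4.165)²
n ≈ 34.69
Round up to the next whole number: n = 35 per group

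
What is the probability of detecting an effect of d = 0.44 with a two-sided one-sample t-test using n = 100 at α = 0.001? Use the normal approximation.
Power ≈ 0.87

Power calculation (one-sample t-test, normal approximation):
z_β = d · √n - z_{α/2}
z_β = 0.44 · √100 - 3.291
z_β = 0.44 · 10.000 - 3.291
z_β = 1.109

Power = Φ(z_β) = Φ(1.109) ≈ 0.866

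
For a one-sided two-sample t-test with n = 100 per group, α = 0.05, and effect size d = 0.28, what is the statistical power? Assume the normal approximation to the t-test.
Power ≈ 0.63

Power calculation (two-sample t-test, normal approximation):
z_β = d · √(n/2) - z_α
z_β = 0.28 · √(100/2) - 1.645
z_β = 0.28 · 7.071 - 1.645
z_β = 0.335

Power = Φ(z_β) = Φ(0.335) ≈ 0.631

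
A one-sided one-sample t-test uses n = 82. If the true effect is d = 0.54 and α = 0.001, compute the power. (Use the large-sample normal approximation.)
Power ≈ 0.96

Power calculation (one-sample t-test, normal approximation):
z_β = d · √n - z_α
z_β = 0.54 · √82 - 3.090
z_β = 0.54 · 9.055 - 3.090
z_β = 1.800

Power = Φ(z_β) = Φ(1.800) ≈ 0.964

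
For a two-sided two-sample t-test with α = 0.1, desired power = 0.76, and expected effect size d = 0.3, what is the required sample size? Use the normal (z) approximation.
n = 123 per group

Sample size formula (two-sample t-test, normal approximation):
n = 2 · ((z_{α/2} + z_β) / d)²

z_{α/2} = 1.645 (for α = 0.1, two-sided)
z_β = 0.706 (for power = 0.76)
d = 0.3

n = 2 · ((1.645 + 0.706) / 0.3)²
n = 2 · (7.837)²
n ≈ 122.84
Round up to the next whole number: n = 123 per group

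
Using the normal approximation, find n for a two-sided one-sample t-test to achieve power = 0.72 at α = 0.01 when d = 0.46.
n = 48

Sample size formula (one-sample t-test, normal approximation):
n = ((z_{α/2} + z_β) / d)²

z_{α/2} = 2.576 (for α = 0.01, two-sided)
z_β = 0.583 (for power = 0.72)
d = 0.46

n = ((2.576 + 0.583) / 0.46)²
n = (6.867)²
n ≈ 47.16
Round up to the next whole number: n = 48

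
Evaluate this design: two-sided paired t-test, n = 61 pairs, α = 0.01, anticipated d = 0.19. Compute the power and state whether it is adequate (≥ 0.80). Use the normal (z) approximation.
Power ≈ 0.14; the study is underpowered (power < 0.80)

Power calculation (paired t-test, normal approximation):
z_β = d · √n - z_{α/2}
z_β = 0.19 · √61 - 2.576
z_β = 0.19 · 7.810 - 2.576
z_β = -1.092

Power = Φ(z_β) = Φ(-1.092) ≈ 0.137

Effect size d = 0.19 is very small by Cohen's convention (0.2/0.5/0.8).

Threshold: power ≥ 0.80 is conventionally adequate.
Power ≈ 0.14 → the study is underpowered (power < 0.80).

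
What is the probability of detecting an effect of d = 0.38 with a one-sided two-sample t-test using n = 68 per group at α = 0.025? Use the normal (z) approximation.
Power ≈ 0.60

Power calculation (two-sample t-test, normal approximation):
z_β = d · √(n/2) - z_α
z_β = 0.38 · √(68/2) - 1.960
z_β = 0.38 · 5.831 - 1.960
z_β = 0.256

Power = Φ(z_β) = Φ(0.256) ≈ 0.601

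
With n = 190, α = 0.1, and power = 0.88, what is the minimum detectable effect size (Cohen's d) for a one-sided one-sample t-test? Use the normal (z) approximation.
d ≈ 0.18

Minimum detectable effect (one-sample t-test, normal approximation):
d = (z_α + z_β) / √n
d = (1.282 + 1.175) / √190
d = 2.457 / 13.784
d ≈ 0.18

By Cohen's convention (0.2 small / 0.5 medium / 0.8 large): very small effect.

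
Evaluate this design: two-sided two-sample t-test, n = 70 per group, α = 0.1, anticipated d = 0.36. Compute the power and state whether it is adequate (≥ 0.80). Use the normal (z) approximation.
Power ≈ 0.69; the study is underpowered (power < 0.80)

Power calculation (two-sample t-test, normal approximation):
z_β = d · √(n/2) - z_{α/2}
z_β = 0.36 · √(70/2) - 1.645
z_β = 0.36 · 5.916 - 1.645
z_β = 0.485

Power = Φ(z_β) = Φ(0.485) ≈ 0.686

Effect size d = 0.36 is small by Cohen's convention (0.2/0.5/0.8).

Threshold: power ≥ 0.80 is conventionally adequate.
Power ≈ 0.69 → the study is underpowered (power < 0.80).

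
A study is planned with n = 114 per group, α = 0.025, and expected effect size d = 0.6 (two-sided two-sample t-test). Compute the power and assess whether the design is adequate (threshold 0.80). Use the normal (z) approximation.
Power ≈ 0.99; the study is adequately powered (power ≥ 0.80)

Power calculation (two-sample t-test, normal approximation):
z_β = d · √(n/2) - z_{α/2}
z_β = 0.6 · √(114/2) - 2.241
z_β = 0.6 · 7.550 - 2.241
z_β = 2.288

Power = Φ(z_β) = Φ(2.288) ≈ 0.989

Effect size d = 0.6 is medium by Cohen's convention (0.2/0.5/0.8).

Threshold: power ≥ 0.80 is conventionally adequate.
Power ≈ 0.99 → the study is adequately powered (power ≥ 0.80).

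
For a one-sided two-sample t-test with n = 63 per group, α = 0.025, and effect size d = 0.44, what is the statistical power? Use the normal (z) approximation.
Power ≈ 0.69

Power calculation (two-sample t-test, normal approximation):
z_β = d · √(n/2) - z_α
z_β = 0.44 · √(63/2) - 1.960
z_β = 0.44 · 5.612 - 1.960
z_β = 0.510

Power = Φ(z_β) = Φ(0.510) ≈ 0.695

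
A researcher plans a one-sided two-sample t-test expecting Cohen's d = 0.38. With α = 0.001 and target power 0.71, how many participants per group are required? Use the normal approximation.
n = 184 per group

Sample size formula (two-sample t-test, normal approximation):
n = 2 · ((z_α + z_β) / d)²

z_α = 3.090 (for α = 0.001, one-sided)
z_β = 0.553 (for power = 0.71)
d = 0.38

n = 2 · ((3.090 + 0.553) / 0.38)²
n = 2 · (9.587)²
n ≈ 183.82
Round up to the next whole number: n = 184 per group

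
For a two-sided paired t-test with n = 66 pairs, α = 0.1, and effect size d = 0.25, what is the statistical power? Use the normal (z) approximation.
Power ≈ 0.65

Power calculation (paired t-test, normal approximation):
z_β = d · √n - z_{α/2}
z_β = 0.25 · √66 - 1.645
z_β = 0.25 · 8.124 - 1.645
z_β = 0.386

Power = Φ(z_β) = Φ(0.386) ≈ 0.650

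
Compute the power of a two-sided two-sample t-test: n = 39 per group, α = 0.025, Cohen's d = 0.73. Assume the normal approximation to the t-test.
Power ≈ 0.84

Power calculation (two-sample t-test, normal approximation):
z_β = d · √(n/2) - z_{α/2}
z_β = 0.73 · √(39/2) - 2.241
z_β = 0.73 · 4.416 - 2.241
z_β = 0.982

Power = Φ(z_β) = Φ(0.982) ≈ 0.837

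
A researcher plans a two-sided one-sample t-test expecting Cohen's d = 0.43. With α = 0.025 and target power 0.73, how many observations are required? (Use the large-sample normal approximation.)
n = 45

Sample size formula (one-sample t-test, normal approximation):
n = ((z_{α/2} + z_β) / d)²

z_{α/2} = 2.241 (for α = 0.025, two-sided)
z_β = 0.613 (for power = 0.73)
d = 0.43

n = ((2.241 + 0.613) / 0.43)²
n = (6.637)²
n ≈ 44.05
Round up to the next whole number: n = 45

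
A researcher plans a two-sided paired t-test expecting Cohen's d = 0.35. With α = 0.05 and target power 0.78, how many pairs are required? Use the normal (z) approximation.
n = 61 pairs

Sample size formula (paired t-test, normal approximation):
n = ((z_{α/2} + z_β) / d)²

z_{α/2} = 1.960 (for α = 0.05, two-sided)
z_β = 0.772 (for power = 0.78)
d = 0.35

n = ((1.960 + 0.772) / 0.35)²
n = (7.806)²
n ≈ 60.93
Round up to the next whole number: n = 61 pairs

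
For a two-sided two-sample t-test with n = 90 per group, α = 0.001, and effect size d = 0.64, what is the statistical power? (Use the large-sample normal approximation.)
Power ≈ 0.84

Power calculation (two-sample t-test, normal approximation):
z_β = d · √(n/2) - z_{α/2}
z_β = 0.64 · √(90/2) - 3.291
z_β = 0.64 · 6.708 - 3.291
z_β = 1.003

Power = Φ(z_β) = Φ(1.003) ≈ 0.842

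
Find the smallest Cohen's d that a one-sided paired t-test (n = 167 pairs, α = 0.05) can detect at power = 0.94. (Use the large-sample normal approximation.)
d ≈ 0.25

Minimum detectable effect (paired t-test, normal approximation):
d = (z_α + z_β) / √n
d = (1.645 + 1.555) / √167
d = 3.200 / 12.923
d ≈ 0.25

By Cohen's convention (0.2 small / 0.5 medium / 0.8 large): small effect.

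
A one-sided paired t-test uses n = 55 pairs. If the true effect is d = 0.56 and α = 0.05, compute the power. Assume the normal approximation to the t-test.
Power ≈ 0.99

Power calculation (paired t-test, normal approximation):
z_β = d · √n - z_α
z_β = 0.56 · √55 - 1.645
z_β = 0.56 · 7.416 - 1.645
z_β = 2.508

Power = Φ(z_β) = Φ(2.508) ≈ 0.994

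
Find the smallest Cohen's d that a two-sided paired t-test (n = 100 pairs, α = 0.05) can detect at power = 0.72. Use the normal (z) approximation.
d ≈ 0.25

Minimum detectable effect (paired t-test, normal approximation):
d = (z_{α/2} + z_β) / √n
d = (1.960 + 0.583) / √100
d = 2.543 / 10.000
d ≈ 0.25

By Cohen's convention (0.2 small / 0.5 medium / 0.8 large): small effect.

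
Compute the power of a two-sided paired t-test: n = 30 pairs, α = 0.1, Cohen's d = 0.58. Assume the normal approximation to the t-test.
Power ≈ 0.94

Power calculation (paired t-test, normal approximation):
z_β = d · √n - z_{α/2}
z_β = 0.58 · √30 - 1.645
z_β = 0.58 · 5.477 - 1.645
z_β = 1.532

Power = Φ(z_β) = Φ(1.532) ≈ 0.937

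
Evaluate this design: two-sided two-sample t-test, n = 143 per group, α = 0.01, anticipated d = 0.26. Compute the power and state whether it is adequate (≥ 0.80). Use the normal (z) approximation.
Power ≈ 0.35; the study is underpowered (power < 0.80)

Power calculation (two-sample t-test, normal approximation):
z_β = d · √(n/2) - z_{α/2}
z_β = 0.26 · √(143/2) - 2.576
z_β = 0.26 · 8.456 - 2.576
z_β = -0.377

Power = Φ(z_β) = Φ(-0.377) ≈ 0.353

Effect size d = 0.26 is small by Cohen's convention (0.2/0.5/0.8).

Threshold: power ≥ 0.80 is conventionally adequate.
Power ≈ 0.35 → the study is underpowered (power < 0.80).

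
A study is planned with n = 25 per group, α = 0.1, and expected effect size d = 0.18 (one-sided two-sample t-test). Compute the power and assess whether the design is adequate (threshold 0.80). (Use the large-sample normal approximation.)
Power ≈ 0.26; the study is underpowered (power < 0.80)

Power calculation (two-sample t-test, normal approximation):
z_β = d · √(n/2) - z_α
z_β = 0.18 · √(25/2) - 1.282
z_β = 0.18 · 3.536 - 1.282
z_β = -0.645

Power = Φ(z_β) = Φ(-0.645) ≈ 0.259

Effect size d = 0.18 is very small by Cohen's convention (0.2/0.5/0.8).

Threshold: power ≥ 0.80 is conventionally adequate.
Power ≈ 0.26 → the study is underpowered (power < 0.80).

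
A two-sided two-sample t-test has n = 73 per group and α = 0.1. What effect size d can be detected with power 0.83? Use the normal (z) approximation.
d ≈ 0.43

Minimum detectable effect (two-sample t-test, normal approximation):
d = (z_{α/2} + z_β) / √(n/2)
d = (1.645 + 0.954) / √(73/2)
d = 2.599 / 6.042
d ≈ 0.43

By Cohen's convention (0.2 small / 0.5 medium / 0.8 large): small effect.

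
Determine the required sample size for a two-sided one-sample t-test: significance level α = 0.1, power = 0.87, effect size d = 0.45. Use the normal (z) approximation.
n = 38

Sample size formula (one-sample t-test, normal approximation):
n = ((z_{α/2} + z_β) / d)²

z_{α/2} = 1.645 (for α = 0.1, two-sided)
z_β = 1.126 (for power = 0.87)
d = 0.45

n = ((1.645 + 1.126) / 0.45)²
n = (6.158)²
n ≈ 37.92
Round up to the next whole number: n = 38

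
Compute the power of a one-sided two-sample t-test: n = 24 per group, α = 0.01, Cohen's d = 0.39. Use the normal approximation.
Power ≈ 0.16

Power calculation (two-sample t-test, normal approximation):
z_β = d · √(n/2) - z_α
z_β = 0.39 · √(24/2) - 2.326
z_β = 0.39 · 3.464 - 2.326
z_β = -0.975

Power = Φ(z_β) = Φ(-0.975) ≈ 0.165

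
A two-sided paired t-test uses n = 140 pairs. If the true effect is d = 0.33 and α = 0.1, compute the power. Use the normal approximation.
Power ≈ 0.99

Power calculation (paired t-test, normal approximation):
z_β = d · √n - z_{α/2}
z_β = 0.33 · √140 - 1.645
z_β = 0.33 · 11.832 - 1.645
z_β = 2.260

Power = Φ(z_β) = Φ(2.260) ≈ 0.988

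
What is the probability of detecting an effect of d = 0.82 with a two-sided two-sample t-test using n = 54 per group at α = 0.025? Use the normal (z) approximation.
Power ≈ 0.98

Power calculation (two-sample t-test, normal approximation):
z_β = d · √(n/2) - z_{α/2}
z_β = 0.82 · √(54/2) - 2.241
z_β = 0.82 · 5.196 - 2.241
z_β = 2.019

Power = Φ(z_β) = Φ(2.019) ≈ 0.978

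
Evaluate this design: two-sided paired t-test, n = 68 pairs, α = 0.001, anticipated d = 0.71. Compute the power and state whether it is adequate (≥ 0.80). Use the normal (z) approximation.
Power ≈ 0.99; the study is adequately powered (power ≥ 0.80)

Power calculation (paired t-test, normal approximation):
z_β = d · √n - z_{α/2}
z_β = 0.71 · √68 - 3.291
z_β = 0.71 · 8.246 - 3.291
z_β = 2.564

Power = Φ(z_β) = Φ(2.564) ≈ 0.995

Effect size d = 0.71 is medium by Cohen's convention (0.2/0.5/0.8).

Threshold: power ≥ 0.80 is conventionally adequate.
Power ≈ 0.99 → the study is adequately powered (power ≥ 0.80).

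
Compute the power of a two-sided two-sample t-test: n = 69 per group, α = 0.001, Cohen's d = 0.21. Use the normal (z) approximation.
Power ≈ 0.02

Power calculation (two-sample t-test, normal approximation):
z_β = d · √(n/2) - z_{α/2}
z_β = 0.21 · √(69/2) - 3.291
z_β = 0.21 · 5.874 - 3.291
z_β = -2.057

Power = Φ(z_β) = Φ(-2.057) ≈ 0.020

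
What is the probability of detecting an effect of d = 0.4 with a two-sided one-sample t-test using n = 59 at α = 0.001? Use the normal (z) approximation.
Power ≈ 0.41

Power calculation (one-sample t-test, normal approximation):
z_β = d · √n - z_{α/2}
z_β = 0.4 · √59 - 3.291
z_β = 0.4 · 7.681 - 3.291
z_β = -0.218

Power = Φ(z_β) = Φ(-0.218) ≈ 0.414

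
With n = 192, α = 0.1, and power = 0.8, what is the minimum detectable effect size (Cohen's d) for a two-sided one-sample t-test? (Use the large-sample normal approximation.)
d ≈ 0.18

Minimum detectable effect (one-sample t-test, normal approximation):
d = (z_{α/2} + z_β) / √n
d = (1.645 + 0.842) / √192
d = 2.486 / 13.856
d ≈ 0.18

By Cohen's convention (0.2 small / 0.5 medium / 0.8 large): very small effect.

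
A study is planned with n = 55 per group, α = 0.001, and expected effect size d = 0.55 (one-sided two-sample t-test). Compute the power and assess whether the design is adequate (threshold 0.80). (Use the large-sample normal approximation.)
Power ≈ 0.42; the study is underpowered (power < 0.80)

Power calculation (two-sample t-test, normal approximation):
z_β = d · √(n/2) - z_α
z_β = 0.55 · √(55/2) - 3.090
z_β = 0.55 · 5.244 - 3.090
z_β = -0.206

Power = Φ(z_β) = Φ(-0.206) ≈ 0.418

Effect size d = 0.55 is medium by Cohen's convention (0.2/0.5/0.8).

Threshold: power ≥ 0.80 is conventionally adequate.
Power ≈ 0.42 → the study is underpowered (power < 0.80).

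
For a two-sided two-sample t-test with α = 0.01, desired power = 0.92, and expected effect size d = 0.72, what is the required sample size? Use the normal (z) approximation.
n = 62 per group

Sample size formula (two-sample t-test, normal approximation):
n = 2 · ((z_{α/2} + z_β) / d)²

z_{α/2} = 2.576 (for α = 0.01, two-sided)
z_β = 1.405 (for power = 0.92)
d = 0.72

n = 2 · ((2.576 + 1.405) / 0.72)²
n = 2 · (5.529)²
n ≈ 61.14
Round up to the next whole number: n = 62 per group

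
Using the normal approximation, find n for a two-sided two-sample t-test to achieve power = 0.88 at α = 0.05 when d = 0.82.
n = 30 per group

Sample size formula (two-sample t-test, normal approximation):
n = 2 · ((z_{α/2} + z_β) / d)²

z_{α/2} = 1.960 (for α = 0.05, two-sided)
z_β = 1.175 (for power = 0.88)
d = 0.82

n = 2 · ((1.960 + 1.175) / 0.82)²
n = 2 · (3.823)²
n ≈ 29.23
Round up to the next whole number: n = 30 per group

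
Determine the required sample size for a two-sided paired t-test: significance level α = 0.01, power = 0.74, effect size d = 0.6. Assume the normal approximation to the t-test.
n = 29 pairs

Sample size formula (paired t-test, normal approximation):
n = ((z_{α/2} + z_β) / d)²

z_{α/2} = 2.576 (for α = 0.01, two-sided)
z_β = 0.643 (for power = 0.74)
d = 0.6

n = ((2.576 + 0.643) / 0.6)²
n = (5.365)²
n ≈ 28.78
Round up to the next whole number: n = 29 pairs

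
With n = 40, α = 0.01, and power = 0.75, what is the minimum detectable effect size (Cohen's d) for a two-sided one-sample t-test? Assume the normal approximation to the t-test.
d ≈ 0.51

Minimum detectable effect (one-sample t-test, normal approximation):
d = (z_{α/2} + z_β) / √n
d = (2.576 + 0.674) / √40
d = 3.250 / 6.325
d ≈ 0.51

By Cohen's convention (0.2 small / 0.5 medium / 0.8 large): medium effect.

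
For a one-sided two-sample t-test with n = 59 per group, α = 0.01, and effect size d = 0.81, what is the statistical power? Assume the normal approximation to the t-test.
Power ≈ 0.98

Power calculation (two-sample t-test, normal approximation):
z_β = d · √(n/2) - z_α
z_β = 0.81 · √(59/2) - 2.326
z_β = 0.81 · 5.431 - 2.326
z_β = 2.073

Power = Φ(z_β) = Φ(2.073) ≈ 0.981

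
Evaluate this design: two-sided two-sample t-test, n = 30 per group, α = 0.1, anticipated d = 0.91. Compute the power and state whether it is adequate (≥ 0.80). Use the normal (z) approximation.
Power ≈ 0.97; the study is adequately powered (power ≥ 0.80)

Power calculation (two-sample t-test, normal approximation):
z_β = d · √(n/2) - z_{α/2}
z_β = 0.91 · √(30/2) - 1.645
z_β = 0.91 · 3.873 - 1.645
z_β = 1.880

Power = Φ(z_β) = Φ(1.880) ≈ 0.970

Effect size d = 0.91 is large by Cohen's convention (0.2/0.5/0.8).

Threshold: power ≥ 0.80 is conventionally adequate.
Power ≈ 0.97 → the study is adequately powered (power ≥ 0.80).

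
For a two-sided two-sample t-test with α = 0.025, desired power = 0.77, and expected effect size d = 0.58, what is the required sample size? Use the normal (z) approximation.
n = 53 per group

Sample size formula (two-sample t-test, normal approximation):
n = 2 · ((z_{α/2} + z_β) / d)²

z_{α/2} = 2.241 (for α = 0.025, two-sided)
z_β = 0.739 (for power = 0.77)
d = 0.58

n = 2 · ((2.241 + 0.739) / 0.58)²
n = 2 · (5.138)²
n ≈ 52.80
Round up to the next whole number: n = 53 per group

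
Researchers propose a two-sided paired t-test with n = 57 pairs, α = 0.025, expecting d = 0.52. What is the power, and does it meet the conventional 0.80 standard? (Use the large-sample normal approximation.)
Power ≈ 0.95; the study is adequately powered (power ≥ 0.80)

Power calculation (paired t-test, normal approximation):
z_β = d · √n - z_{α/2}
z_β = 0.52 · √57 - 2.241
z_β = 0.52 · 7.550 - 2.241
z_β = 1.685

Power = Φ(z_β) = Φ(1.685) ≈ 0.954

Effect size d = 0.52 is medium by Cohen's convention (0.2/0.5/0.8).

Threshold: power ≥ 0.80 is conventionally adequate.
Power ≈ 0.95 → the study is adequately powered (power ≥ 0.80).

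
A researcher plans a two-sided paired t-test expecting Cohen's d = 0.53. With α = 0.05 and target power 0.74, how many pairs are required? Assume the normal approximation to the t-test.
n = 25 pairs

Sample size formula (paired t-test, normal approximation):
n = ((z_{α/2} + z_β) / d)²

z_{α/2} = 1.960 (for α = 0.05, two-sided)
z_β = 0.643 (for power = 0.74)
d = 0.53

n = ((1.960 + 0.643) / 0.53)²
n = (4.911)²
n ≈ 24.12
Round up to the next whole number: n = 25 pairs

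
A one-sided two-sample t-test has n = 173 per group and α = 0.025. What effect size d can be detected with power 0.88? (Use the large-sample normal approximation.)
d ≈ 0.34

Minimum detectable effect (two-sample t-test, normal approximation):
d = (z_α + z_β) / √(n/2)
d = (1.960 + 1.175) / √(173/2)
d = 3.135 / 9.301
d ≈ 0.34

By Cohen's convention (0.2 small / 0.5 medium / 0.8 large): small effect.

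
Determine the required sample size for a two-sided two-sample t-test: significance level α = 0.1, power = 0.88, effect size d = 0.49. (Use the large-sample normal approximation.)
n = 67 per group

Sample size formula (two-sample t-test, normal approximation):
n = 2 · ((z_{α/2} + z_β) / d)²

z_{α/2} = 1.645 (for α = 0.1, two-sided)
z_β = 1.175 (for power = 0.88)
d = 0.49

n = 2 · ((1.645 + 1.175) / 0.49)²
n = 2 · (5.755)²
n ≈ 66.24
Round up to the next whole number: n = 67 per group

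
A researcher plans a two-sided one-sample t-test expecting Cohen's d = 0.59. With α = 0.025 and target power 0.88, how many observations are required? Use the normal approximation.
n = 34

Sample size formula (one-sample t-test, normal approximation):
n = ((z_{α/2} + z_β) / d)²

z_{α/2} = 2.241 (for α = 0.025, two-sided)
z_β = 1.175 (for power = 0.88)
d = 0.59

n = ((2.241 + 1.175) / 0.59)²
n = (5.790)²
n ≈ 33.52
Round up to the next whole number: n = 34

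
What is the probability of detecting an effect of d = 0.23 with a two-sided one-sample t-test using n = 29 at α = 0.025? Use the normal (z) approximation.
Power ≈ 0.16

Power calculation (one-sample t-test, normal approximation):
z_β = d · √n - z_{α/2}
z_β = 0.23 · √29 - 2.241
z_β = 0.23 · 5.385 - 2.241
z_β = -1.003

Power = Φ(z_β) = Φ(-1.003) ≈ 0.158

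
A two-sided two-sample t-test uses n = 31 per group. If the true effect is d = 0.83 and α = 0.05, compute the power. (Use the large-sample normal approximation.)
Power ≈ 0.90

Power calculation (two-sample t-test, normal approximation):
z_β = d · √(n/2) - z_{α/2}
z_β = 0.83 · √(31/2) - 1.960
z_β = 0.83 · 3.937 - 1.960
z_β = 1.308

Power = Φ(z_β) = Φ(1.308) ≈ 0.905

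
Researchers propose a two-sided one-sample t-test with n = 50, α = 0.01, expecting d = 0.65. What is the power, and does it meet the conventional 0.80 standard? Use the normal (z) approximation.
Power ≈ 0.98; the study is adequately powered (power ≥ 0.80)

Power calculation (one-sample t-test, normal approximation):
z_β = d · √n - z_{α/2}
z_β = 0.65 · √50 - 2.576
z_β = 0.65 · 7.071 - 2.576
z_β = 2.020

Power = Φ(z_β) = Φ(2.020) ≈ 0.978

Effect size d = 0.65 is medium by Cohen's convention (0.2/0.5/0.8).

Threshold: power ≥ 0.80 is conventionally adequate.
Power ≈ 0.98 → the study is adequately powered (power ≥ 0.80).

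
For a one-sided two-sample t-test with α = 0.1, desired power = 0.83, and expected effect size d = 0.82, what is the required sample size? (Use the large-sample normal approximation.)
n = 15 per group

Sample size formula (two-sample t-test, normal approximation):
n = 2 · ((z_α + z_β) / d)²

z_α = 1.282 (for α = 0.1, one-sided)
z_β = 0.954 (for power = 0.83)
d = 0.82

n = 2 · ((1.282 + 0.954) / 0.82)²
n = 2 · (2.727)²
n ≈ 14.87
Round up to the next whole number: n = 15 per group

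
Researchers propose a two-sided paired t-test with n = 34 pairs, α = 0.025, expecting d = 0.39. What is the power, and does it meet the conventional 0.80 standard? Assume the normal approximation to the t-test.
Power ≈ 0.51; the study is underpowered (power < 0.80)

Power calculation (paired t-test, normal approximation):
z_β = d · √n - z_{α/2}
z_β = 0.39 · √34 - 2.241
z_β = 0.39 · 5.831 - 2.241
z_β = 0.033

Power = Φ(z_β) = Φ(0.033) ≈ 0.513

Effect size d = 0.39 is small by Cohen's convention (0.2/0.5/0.8).

Threshold: power ≥ 0.80 is conventionally adequate.
Power ≈ 0.51 → the study is underpowered (power < 0.80).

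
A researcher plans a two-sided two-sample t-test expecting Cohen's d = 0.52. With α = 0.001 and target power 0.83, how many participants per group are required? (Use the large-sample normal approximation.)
n = 134 per group

Sample size formula (two-sample t-test, normal approximation):
n = 2 · ((z_{α/2} + z_β) / d)²

z_{α/2} = 3.291 (for α = 0.001, two-sided)
z_β = 0.954 (for power = 0.83)
d = 0.52

n = 2 · ((3.291 + 0.954) / 0.52)²
n = 2 · (8.163)²
n ≈ 133.27
Round up to the next whole number: n = 134 per group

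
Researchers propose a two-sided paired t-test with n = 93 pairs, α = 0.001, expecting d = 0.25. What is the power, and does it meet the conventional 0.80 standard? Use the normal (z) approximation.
Power ≈ 0.19; the study is underpowered (power < 0.80)

Power calculation (paired t-test, normal approximation):
z_β = d · √n - z_{α/2}
z_β = 0.25 · √93 - 3.291
z_β = 0.25 · 9.644 - 3.291
z_β = -0.880

Power = Φ(z_β) = Φ(-0.880) ≈ 0.190

Effect size d = 0.25 is small by Cohen's convention (0.2/0.5/0.8).

Threshold: power ≥ 0.80 is conventionally adequate.
Power ≈ 0.19 → the study is underpowered (power < 0.80).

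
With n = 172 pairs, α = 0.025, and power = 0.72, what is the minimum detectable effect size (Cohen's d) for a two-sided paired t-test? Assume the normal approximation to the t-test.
d ≈ 0.22

Minimum detectable effect (paired t-test, normal approximation):
d = (z_{α/2} + z_β) / √n
d = (2.241 + 0.583) / √172
d = 2.824 / 13.115
d ≈ 0.22

By Cohen's convention (0.2 small / 0.5 medium / 0.8 large): small effect.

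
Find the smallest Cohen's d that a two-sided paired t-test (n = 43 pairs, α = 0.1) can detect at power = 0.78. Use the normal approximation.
d ≈ 0.37

Minimum detectable effect (paired t-test, normal approximation):
d = (z_{α/2} + z_β) / √n
d = (1.645 + 0.772) / √43
d = 2.417 / 6.557
d ≈ 0.37

By Cohen's convention (0.2 small / 0.5 medium / 0.8 large): small effect.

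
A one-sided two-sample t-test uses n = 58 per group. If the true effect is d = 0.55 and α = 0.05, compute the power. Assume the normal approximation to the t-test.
Power ≈ 0.91

Power calculation (two-sample t-test, normal approximation):
z_β = d · √(n/2) - z_α
z_β = 0.55 · √(58/2) - 1.645
z_β = 0.55 · 5.385 - 1.645
z_β = 1.317

Power = Φ(z_β) = Φ(1.317) ≈ 0.906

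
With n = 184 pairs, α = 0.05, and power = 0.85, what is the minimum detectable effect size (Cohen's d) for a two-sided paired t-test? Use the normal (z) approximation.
d ≈ 0.22

Minimum detectable effect (paired t-test, normal approximation):
d = (z_{α/2} + z_β) / √n
d = (1.960 + 1.036) / √184
d = 2.996 / 13.565
d ≈ 0.22

By Cohen's convention (0.2 small / 0.5 medium / 0.8 large): small effect.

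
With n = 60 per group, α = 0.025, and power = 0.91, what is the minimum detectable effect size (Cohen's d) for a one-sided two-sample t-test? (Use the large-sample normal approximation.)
d ≈ 0.60

Minimum detectable effect (two-sample t-test, normal approximation):
d = (z_α + z_β) / √(n/2)
d = (1.960 + 1.341) / √(60/2)
d = 3.301 / 5.477
d ≈ 0.60

By Cohen's convention (0.2 small / 0.5 medium / 0.8 large): medium effect.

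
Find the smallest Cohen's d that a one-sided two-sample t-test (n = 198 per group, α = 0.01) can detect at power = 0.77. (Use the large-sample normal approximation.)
d ≈ 0.31

Minimum detectable effect (two-sample t-test, normal approximation):
d = (z_α + z_β) / √(n/2)
d = (2.326 + 0.739) / √(198/2)
d = 3.065 / 9.950
d ≈ 0.31

By Cohen's convention (0.2 small / 0.5 medium / 0.8 large): small effect.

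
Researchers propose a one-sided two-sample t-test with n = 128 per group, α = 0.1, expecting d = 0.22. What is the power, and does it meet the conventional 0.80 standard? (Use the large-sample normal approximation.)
Power ≈ 0.68; the study is underpowered (power < 0.80)

Power calculation (two-sample t-test, normal approximation):
z_β = d · √(n/2) - z_α
z_β = 0.22 · √(128/2) - 1.282
z_β = 0.22 · 8.000 - 1.282
z_β = 0.478

Power = Φ(z_β) = Φ(0.478) ≈ 0.684

Effect size d = 0.22 is small by Cohen's convention (0.2/0.5/0.8).

Threshold: power ≥ 0.80 is conventionally adequate.
Power ≈ 0.68 → the study is underpowered (power < 0.80).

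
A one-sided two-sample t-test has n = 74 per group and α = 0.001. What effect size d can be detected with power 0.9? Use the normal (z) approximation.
d ≈ 0.72

Minimum detectable effect (two-sample t-test, normal approximation):
d = (z_α + z_β) / √(n/2)
d = (3.090 + 1.282) / √(74/2)
d = 4.372 / 6.083
d ≈ 0.72

By Cohen's convention (0.2 small / 0.5 medium / 0.8 large): medium effect.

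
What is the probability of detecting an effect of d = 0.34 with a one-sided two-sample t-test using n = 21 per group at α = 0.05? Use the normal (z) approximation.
Power ≈ 0.29

Power calculation (two-sample t-test, normal approximation):
z_β = d · √(n/2) - z_α
z_β = 0.34 · √(21/2) - 1.645
z_β = 0.34 · 3.240 - 1.645
z_β = -0.543

Power = Φ(z_β) = Φ(-0.543) ≈ 0.294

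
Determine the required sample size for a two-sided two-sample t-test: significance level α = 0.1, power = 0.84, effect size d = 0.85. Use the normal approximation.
n = 20 per group

Sample size formula (two-sample t-test, normal approximation):
n = 2 · ((z_{α/2} + z_β) / d)²

z_{α/2} = 1.645 (for α = 0.1, two-sided)
z_β = 0.994 (for power = 0.84)
d = 0.85

n = 2 · ((1.645 + 0.994) / 0.85)²
n = 2 · (3.105)²
n ≈ 19.28
Round up to the next whole number: n = 20 per group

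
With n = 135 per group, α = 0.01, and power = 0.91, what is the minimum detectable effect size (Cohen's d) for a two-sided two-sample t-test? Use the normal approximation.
d ≈ 0.48

Minimum detectable effect (two-sample t-test, normal approximation):
d = (z_{α/2} + z_β) / √(n/2)
d = (2.576 + 1.341) / √(135/2)
d = 3.917 / 8.216
d ≈ 0.48

By Cohen's convention (0.2 small / 0.5 medium / 0.8 large): small effect.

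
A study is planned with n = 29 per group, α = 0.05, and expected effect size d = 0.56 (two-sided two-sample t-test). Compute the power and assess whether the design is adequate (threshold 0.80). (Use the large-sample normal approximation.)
Power ≈ 0.57; the study is underpowered (power < 0.80)

Power calculation (two-sample t-test, normal approximation):
z_β = d · √(n/2) - z_{α/2}
z_β = 0.56 · √(29/2) - 1.960
z_β = 0.56 · 3.808 - 1.960
z_β = 0.172

Power = Φ(z_β) = Φ(0.172) ≈ 0.568

Effect size d = 0.56 is medium by Cohen's convention (0.2/0.5/0.8).

Threshold: power ≥ 0.80 is conventionally adequate.
Power ≈ 0.57 → the study is underpowered (power < 0.80).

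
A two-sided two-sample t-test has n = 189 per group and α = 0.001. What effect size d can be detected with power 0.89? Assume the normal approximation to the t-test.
d ≈ 0.46

Minimum detectable effect (two-sample t-test, normal approximation):
d = (z_{α/2} + z_β) / √(n/2)
d = (3.291 + 1.227) / √(189/2)
d = 4.517 / 9.721
d ≈ 0.46

By Cohen's convention (0.2 small / 0.5 medium / 0.8 large): small effect.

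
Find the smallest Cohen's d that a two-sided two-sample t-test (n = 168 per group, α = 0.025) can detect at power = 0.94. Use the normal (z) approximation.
d ≈ 0.41

Minimum detectable effect (two-sample t-test, normal approximation):
d = (z_{α/2} + z_β) / √(n/2)
d = (2.241 + 1.555) / √(168/2)
d = 3.796 / 9.165
d ≈ 0.41

By Cohen's convention (0.2 small / 0.5 medium / 0.8 large): small effect.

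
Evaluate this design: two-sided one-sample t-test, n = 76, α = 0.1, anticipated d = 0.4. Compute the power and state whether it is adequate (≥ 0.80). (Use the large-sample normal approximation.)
Power ≈ 0.97; the study is adequately powered (power ≥ 0.80)

Power calculation (one-sample t-test, normal approximation):
z_β = d · √n - z_{α/2}
z_β = 0.4 · √76 - 1.645
z_β = 0.4 · 8.718 - 1.645
z_β = 1.842

Power = Φ(z_β) = Φ(1.842) ≈ 0.967

Effect size d = 0.4 is small by Cohen's convention (0.2/0.5/0.8).

Threshold: power ≥ 0.80 is conventionally adequate.
Power ≈ 0.97 → the study is adequately powered (power ≥ 0.80).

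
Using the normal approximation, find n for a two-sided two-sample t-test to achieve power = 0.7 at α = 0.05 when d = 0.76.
n = 22 per group

Sample size formula (two-sample t-test, normal approximation):
n = 2 · ((z_{α/2} + z_β) / d)²

z_{α/2} = 1.960 (for α = 0.05, two-sided)
z_β = 0.524 (for power = 0.7)
d = 0.76

n = 2 · ((1.960 + 0.524) / 0.76)²
n = 2 · (3.268)²
n ≈ 21.36
Round up to the next whole number: n = 22 per group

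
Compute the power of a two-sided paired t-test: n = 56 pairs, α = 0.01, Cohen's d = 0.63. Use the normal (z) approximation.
Power ≈ 0.98

Power calculation (paired t-test, normal approximation):
z_β = d · √n - z_{α/2}
z_β = 0.63 · √56 - 2.576
z_β = 0.63 · 7.483 - 2.576
z_β = 2.139

Power = Φ(z_β) = Φ(2.139) ≈ 0.984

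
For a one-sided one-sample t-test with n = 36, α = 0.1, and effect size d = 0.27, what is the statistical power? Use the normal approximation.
Power ≈ 0.63

Power calculation (one-sample t-test, normal approximation):
z_β = d · √n - z_α
z_β = 0.27 · √36 - 1.282
z_β = 0.27 · 6.000 - 1.282
z_β = 0.338

Power = Φ(z_β) = Φ(0.338) ≈ 0.632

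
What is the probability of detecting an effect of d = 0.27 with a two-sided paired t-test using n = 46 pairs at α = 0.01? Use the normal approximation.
Power ≈ 0.23

Power calculation (paired t-test, normal approximation):
z_β = d · √n - z_{α/2}
z_β = 0.27 · √46 - 2.576
z_β = 0.27 · 6.782 - 2.576
z_β = -0.745

Power = Φ(z_β) = Φ(-0.745) ≈ 0.228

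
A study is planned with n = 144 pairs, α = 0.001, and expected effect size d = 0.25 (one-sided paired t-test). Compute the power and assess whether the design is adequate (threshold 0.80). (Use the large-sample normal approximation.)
Power ≈ 0.46; the study is underpowered (power < 0.80)

Power calculation (paired t-test, normal approximation):
z_β = d · √n - z_α
z_β = 0.25 · √144 - 3.090
z_β = 0.25 · 12.000 - 3.090
z_β = -0.090

Power = Φ(z_β) = Φ(-0.090) ≈ 0.464

Effect size d = 0.25 is small by Cohen's convention (0.2/0.5/0.8).

Threshold: power ≥ 0.80 is conventionally adequate.
Power ≈ 0.46 → the study is underpowered (power < 0.80).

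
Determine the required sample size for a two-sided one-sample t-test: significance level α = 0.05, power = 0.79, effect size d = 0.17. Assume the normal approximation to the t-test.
n = 265

Sample size formula (one-sample t-test, normal approximation):
n = ((z_{α/2} + z_β) / d)²

z_{α/2} = 1.960 (for α = 0.05, two-sided)
z_β = 0.806 (for power = 0.79)
d = 0.17

n = ((1.960 + 0.806) / 0.17)²
n = (16.271)²
n ≈ 264.75
Round up to the next whole number: n = 265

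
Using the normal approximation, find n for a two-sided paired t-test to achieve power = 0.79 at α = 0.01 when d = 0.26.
n = 170 pairs

Sample size formula (paired t-test, normal approximation):
n = ((z_{α/2} + z_β) / d)²

z_{α/2} = 2.576 (for α = 0.01, two-sided)
z_β = 0.806 (for power = 0.79)
d = 0.26

n = ((2.576 + 0.806) / 0.26)²
n = (13.008)²
n ≈ 169.21
Round up to the next whole number: n = 170 pairs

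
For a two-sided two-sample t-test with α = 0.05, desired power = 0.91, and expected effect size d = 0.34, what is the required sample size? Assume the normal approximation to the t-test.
n = 189 per group

Sample size formula (two-sample t-test, normal approximation):
n = 2 · ((z_{α/2} + z_β) / d)²

z_{α/2} = 1.960 (for α = 0.05, two-sided)
z_β = 1.341 (for power = 0.91)
d = 0.34

n = 2 · ((1.960 + 1.341) / 0.34)²
n = 2 · (9.709)²
n ≈ 188.53
Round up to the next whole number: n = 189 per group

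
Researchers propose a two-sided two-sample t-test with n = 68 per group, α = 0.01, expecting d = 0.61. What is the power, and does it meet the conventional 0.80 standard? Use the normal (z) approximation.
Power ≈ 0.84; the study is adequately powered (power ≥ 0.80)

Power calculation (two-sample t-test, normal approximation):
z_β = d · √(n/2) - z_{α/2}
z_β = 0.61 · √(68/2) - 2.576
z_β = 0.61 · 5.831 - 2.576
z_β = 0.981

Power = Φ(z_β) = Φ(0.981) ≈ 0.837

Effect size d = 0.61 is medium by Cohen's convention (0.2/0.5/0.8).

Threshold: power ≥ 0.80 is conventionally adequate.
Power ≈ 0.84 → the study is adequately powered (power ≥ 0.80).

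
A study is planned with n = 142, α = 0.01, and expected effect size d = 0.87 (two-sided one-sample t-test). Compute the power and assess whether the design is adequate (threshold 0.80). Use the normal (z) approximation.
Power ≈ 1.00; the study is adequately powered (power ≥ 0.80)

Power calculation (one-sample t-test, normal approximation):
z_β = d · √n - z_{α/2}
z_β = 0.87 · √142 - 2.576
z_β = 0.87 · 11.916 - 2.576
z_β = 7.791

Power = Φ(z_β) = Φ(7.791) ≈ 1.000

Effect size d = 0.87 is large by Cohen's convention (0.2/0.5/0.8).

Threshold: power ≥ 0.80 is conventionally adequate.
Power ≈ 1.00 → the study is adequately powered (power ≥ 0.80).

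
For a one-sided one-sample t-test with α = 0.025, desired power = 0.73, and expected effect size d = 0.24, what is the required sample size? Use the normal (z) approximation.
n = 115

Sample size formula (one-sample t-test, normal approximation):
n = ((z_α + z_β) / d)²

z_α = 1.960 (for α = 0.025, one-sided)
z_β = 0.613 (for power = 0.73)
d = 0.24

n = ((1.960 + 0.613) / 0.24)²
n = (10.721)²
n ≈ 114.94
Round up to the next whole number: n = 115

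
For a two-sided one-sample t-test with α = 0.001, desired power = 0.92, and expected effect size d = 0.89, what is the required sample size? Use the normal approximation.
n = 28

Sample size formula (one-sample t-test, normal approximation):
n = ((z_{α/2} + z_β) / d)²

z_{α/2} = 3.291 (for α = 0.001, two-sided)
z_β = 1.405 (for power = 0.92)
d = 0.89

n = ((3.291 + 1.405) / 0.89)²
n = (5.276)²
n ≈ 27.84
Round up to the next whole number: n = 28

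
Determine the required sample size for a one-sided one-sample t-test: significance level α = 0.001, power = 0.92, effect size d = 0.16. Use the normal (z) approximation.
n = 790

Sample size formula (one-sample t-test, normal approximation):
n = ((z_α + z_β) / d)²

z_α = 3.090 (for α = 0.001, one-sided)
z_β = 1.405 (for power = 0.92)
d = 0.16

n = ((3.090 + 1.405) / 0.16)²
n = (28.094)²
n ≈ 789.27
Round up to the next whole number: n = 790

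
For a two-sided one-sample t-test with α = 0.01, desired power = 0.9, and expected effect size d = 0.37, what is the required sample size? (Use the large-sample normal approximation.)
n = 109

Sample size formula (one-sample t-test, normal approximation):
n = ((z_{α/2} + z_β) / d)²

z_{α/2} = 2.576 (for α = 0.01, two-sided)
z_β = 1.282 (for power = 0.9)
d = 0.37

n = ((2.576 + 1.282) / 0.37)²
n = (10.427)²
n ≈ 108.72
Round up to the next whole number: n = 109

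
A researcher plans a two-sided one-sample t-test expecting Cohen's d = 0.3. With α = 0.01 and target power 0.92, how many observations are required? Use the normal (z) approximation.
n = 177

Sample size formula (one-sample t-test, normal approximation):
n = ((z_{α/2} + z_β) / d)²

z_{α/2} = 2.576 (for α = 0.01, two-sided)
z_β = 1.405 (for power = 0.92)
d = 0.3

n = ((2.576 + 1.405) / 0.3)²
n = (13.270)²
n ≈ 176.09
Round up to the next whole number: n = 177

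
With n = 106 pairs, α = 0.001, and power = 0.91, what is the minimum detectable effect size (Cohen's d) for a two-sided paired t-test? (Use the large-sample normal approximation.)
d ≈ 0.45

Minimum detectable effect (paired t-test, normal approximation):
d = (z_{α/2} + z_β) / √n
d = (3.291 + 1.341) / √106
d = 4.631 / 10.296
d ≈ 0.45

By Cohen's convention (0.2 small / 0.5 medium / 0.8 large): small effect.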